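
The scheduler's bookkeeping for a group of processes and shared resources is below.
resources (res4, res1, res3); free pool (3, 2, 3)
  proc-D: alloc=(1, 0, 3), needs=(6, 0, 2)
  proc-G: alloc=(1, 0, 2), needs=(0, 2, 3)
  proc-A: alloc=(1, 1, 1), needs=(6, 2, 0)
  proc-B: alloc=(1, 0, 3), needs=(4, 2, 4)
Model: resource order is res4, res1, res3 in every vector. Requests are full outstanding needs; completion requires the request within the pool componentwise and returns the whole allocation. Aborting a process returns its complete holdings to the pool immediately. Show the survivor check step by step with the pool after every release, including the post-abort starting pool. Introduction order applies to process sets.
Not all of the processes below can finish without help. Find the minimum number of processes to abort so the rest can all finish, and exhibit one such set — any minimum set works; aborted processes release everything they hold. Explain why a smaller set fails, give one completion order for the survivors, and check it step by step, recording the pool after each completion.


The answer: abort proc-D.
Key observation: before aborting proc-D, proc-A was permanently blocked — no order could ever run it; afterwards it completes at step 3.
Why nothing smaller works: aborting no one leaves the state deadlocked as given.
The survivors complete as proc-B, proc-G, proc-A. Check, step by step (starting from the post-abort pool):
  pool = (4, 2, 6)
  proc-B needs (4, 2, 4) <= (4, 2, 6) -> finishes; pool += (1, 0, 3) = (5, 2, 9)
  proc-G needs (0, 2, 3) <= (5, 2, 9) -> finishes; pool += (1, 0, 2) = (6, 2, 11)
  proc-A needs (6, 2, 0) <= (6, 2, 11) -> finishes; pool += (1, 1, 1) = (7, 3, 12)


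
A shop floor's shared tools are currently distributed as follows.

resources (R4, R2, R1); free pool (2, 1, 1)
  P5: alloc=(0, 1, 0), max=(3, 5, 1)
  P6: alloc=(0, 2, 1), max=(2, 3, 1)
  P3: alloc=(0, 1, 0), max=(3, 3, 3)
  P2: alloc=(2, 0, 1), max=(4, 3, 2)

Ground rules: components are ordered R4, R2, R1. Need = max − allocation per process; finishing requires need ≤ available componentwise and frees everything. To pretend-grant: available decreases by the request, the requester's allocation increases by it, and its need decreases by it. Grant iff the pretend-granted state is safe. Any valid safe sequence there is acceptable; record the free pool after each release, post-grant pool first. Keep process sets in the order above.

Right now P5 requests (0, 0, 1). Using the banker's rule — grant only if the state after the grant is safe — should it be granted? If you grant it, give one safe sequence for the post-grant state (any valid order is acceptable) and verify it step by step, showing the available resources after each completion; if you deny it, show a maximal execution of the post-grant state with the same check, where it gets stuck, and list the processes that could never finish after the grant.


DENY: after the grant no complete ordering would exist.
Key observation: after P6, P2 the pool peaks at (4, 3, 2), and each blocked process is short somewhere: P5 on R2; P3 on R1.
On the post-grant state, P6, P2 is a maximal run — nothing extends it. Step-by-step check:
  pool = (2, 1, 0)
  P6: need (2, 1, 0) fits (2, 1, 0); releases (0, 2, 1), pool now (2, 3, 1)
  P2: need (2, 3, 1) fits (2, 3, 1); releases (2, 0, 1), pool now (4, 3, 2)
  blocked: P5 wants (3, 4, 0), pool (4, 3, 2) — not enough R2
  blocked: P3 wants (3, 2, 3), pool (4, 3, 2) — not enough R1
Processes that could never finish after the grant: P5 and P3.


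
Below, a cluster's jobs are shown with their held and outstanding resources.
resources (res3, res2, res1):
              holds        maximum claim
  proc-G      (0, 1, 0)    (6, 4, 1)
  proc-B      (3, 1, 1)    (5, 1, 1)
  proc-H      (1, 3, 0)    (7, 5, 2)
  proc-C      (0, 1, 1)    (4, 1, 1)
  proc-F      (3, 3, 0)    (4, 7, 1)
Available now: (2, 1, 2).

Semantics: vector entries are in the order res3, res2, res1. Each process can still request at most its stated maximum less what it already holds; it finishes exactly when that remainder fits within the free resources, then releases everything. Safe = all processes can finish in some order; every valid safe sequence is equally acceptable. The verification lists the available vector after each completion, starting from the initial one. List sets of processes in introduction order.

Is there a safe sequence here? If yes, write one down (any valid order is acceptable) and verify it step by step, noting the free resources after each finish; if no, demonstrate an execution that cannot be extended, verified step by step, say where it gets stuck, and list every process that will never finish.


The state is UNSAFE.
Key observation: after proc-B, proc-C the pool peaks at (5, 3, 4), and each blocked process is short somewhere: proc-G on res3; proc-H on res3; proc-F on res2.
Going as far as possible: proc-B, proc-C; after that, nothing fits. Step-by-step check:
  pool = (2, 1, 2)
  run proc-B (needs (2, 0, 0), free (2, 1, 2)); after release of (3, 1, 1) the pool is (5, 2, 3)
  run proc-C (needs (4, 0, 0), free (5, 2, 3)); after release of (0, 1, 1) the pool is (5, 3, 4)
  proc-G cannot run: need (6, 3, 1) vs free (5, 3, 4) (insufficient res3)
  proc-H cannot run: need (6, 2, 2) vs free (5, 3, 4) (insufficient res3)
  proc-F cannot run: need (1, 4, 1) vs free (5, 3, 4) (insufficient res2)
Permanently blocked: proc-G, proc-H and proc-F.


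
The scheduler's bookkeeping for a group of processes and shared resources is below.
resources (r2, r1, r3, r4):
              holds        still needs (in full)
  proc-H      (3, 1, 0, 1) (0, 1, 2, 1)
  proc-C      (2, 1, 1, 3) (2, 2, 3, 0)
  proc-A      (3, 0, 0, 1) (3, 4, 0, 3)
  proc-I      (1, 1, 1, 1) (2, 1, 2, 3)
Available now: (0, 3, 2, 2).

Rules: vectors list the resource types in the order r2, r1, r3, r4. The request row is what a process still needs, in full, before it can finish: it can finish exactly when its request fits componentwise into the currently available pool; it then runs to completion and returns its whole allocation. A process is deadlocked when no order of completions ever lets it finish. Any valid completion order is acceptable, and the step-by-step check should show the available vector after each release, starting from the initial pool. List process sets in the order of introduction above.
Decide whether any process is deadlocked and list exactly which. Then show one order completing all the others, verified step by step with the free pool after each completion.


No process is deadlocked.
Key observation: proc-H leads a chain of completions in which each release enables another process.
The rest can finish in the order proc-H, proc-I, proc-A, proc-C. Check, step by step:
  pool = (0, 3, 2, 2)
  proc-H: need (0, 1, 2, 1) fits (0, 3, 2, 2); releases (3, 1, 0, 1), pool now (3, 4, 2, 3)
  proc-I: need (2, 1, 2, 3) fits (3, 4, 2, 3); releases (1, 1, 1, 1), pool now (4, 5, 3, 4)
  proc-A: need (3, 4, 0, 3) fits (4, 5, 3, 4); releases (3, 0, 0, 1), pool now (7, 5, 3, 5)
  proc-C: need (2, 2, 3, 0) fits (7, 5, 3, 5); releases (2, 1, 1, 3), pool now (9, 6, 4, 8)


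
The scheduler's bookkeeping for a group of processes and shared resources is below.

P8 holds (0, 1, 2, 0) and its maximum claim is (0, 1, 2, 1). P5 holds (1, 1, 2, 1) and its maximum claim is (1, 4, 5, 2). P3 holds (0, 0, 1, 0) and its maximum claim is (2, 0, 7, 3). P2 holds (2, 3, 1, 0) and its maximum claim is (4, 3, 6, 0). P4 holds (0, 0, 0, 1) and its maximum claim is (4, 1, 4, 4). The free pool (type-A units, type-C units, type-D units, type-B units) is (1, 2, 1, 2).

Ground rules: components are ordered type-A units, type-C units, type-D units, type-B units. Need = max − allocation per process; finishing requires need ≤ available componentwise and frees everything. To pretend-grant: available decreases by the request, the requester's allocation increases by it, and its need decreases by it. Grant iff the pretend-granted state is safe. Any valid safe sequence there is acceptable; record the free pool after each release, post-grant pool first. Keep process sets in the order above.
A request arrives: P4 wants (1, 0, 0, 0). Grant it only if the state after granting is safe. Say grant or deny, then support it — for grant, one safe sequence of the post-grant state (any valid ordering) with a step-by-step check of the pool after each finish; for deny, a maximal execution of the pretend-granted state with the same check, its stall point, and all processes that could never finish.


DENY — the pretend-granted state is unsafe.
Key observation: once P8, P5 finish, the pool peaks at (1, 4, 5, 3) — and every remaining process still needs more type-A units than that.
Pretend the grant happened; the run P8, P5 goes as far as possible. Walking it through:
  pool = (0, 2, 1, 2)
  run P8 (needs (0, 0, 0, 1), free (0, 2, 1, 2)); after release of (0, 1, 2, 0) the pool is (0, 3, 3, 2)
  run P5 (needs (0, 3, 3, 1), free (0, 3, 3, 2)); after release of (1, 1, 2, 1) the pool is (1, 4, 5, 3)
  P3 still needs (2, 0, 6, 3) but only (1, 4, 5, 3) is free — short on type-A units and type-D units
  P2 still needs (2, 0, 5, 0) but only (1, 4, 5, 3) is free — short on type-A units
  P4 still needs (3, 1, 4, 3) but only (1, 4, 5, 3) is free — short on type-A units
Had the request been granted, P3, P2 and P4 could never finish.


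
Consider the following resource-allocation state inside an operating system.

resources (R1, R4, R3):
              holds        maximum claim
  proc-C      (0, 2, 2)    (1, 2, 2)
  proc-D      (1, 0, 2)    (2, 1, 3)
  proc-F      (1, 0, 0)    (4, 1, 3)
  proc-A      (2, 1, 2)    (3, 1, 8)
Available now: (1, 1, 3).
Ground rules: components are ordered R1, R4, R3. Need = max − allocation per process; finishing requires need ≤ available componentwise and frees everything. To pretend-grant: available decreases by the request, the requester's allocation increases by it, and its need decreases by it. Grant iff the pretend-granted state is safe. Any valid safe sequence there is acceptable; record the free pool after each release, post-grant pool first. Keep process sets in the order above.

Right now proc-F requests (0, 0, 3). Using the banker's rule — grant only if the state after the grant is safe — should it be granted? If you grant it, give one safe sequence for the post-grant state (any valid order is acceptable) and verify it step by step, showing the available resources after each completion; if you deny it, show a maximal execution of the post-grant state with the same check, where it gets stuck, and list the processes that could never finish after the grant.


DENY — the pretend-granted state is unsafe.
Key observation: after proc-C, proc-D the pool peaks at (2, 3, 4), and each blocked process is short somewhere: proc-F on R1; proc-A on R3.
On the post-grant state, proc-C, proc-D is a maximal run — nothing extends it. Verifying each step:
  pool = (1, 1, 0)
  proc-C: need (1, 0, 0) fits (1, 1, 0); releases (0, 2, 2), pool now (1, 3, 2)
  proc-D: need (1, 1, 1) fits (1, 3, 2); releases (1, 0, 2), pool now (2, 3, 4)
  proc-F cannot run: need (3, 1, 0) vs free (2, 3, 4) (insufficient R1)
  proc-A cannot run: need (1, 0, 6) vs free (2, 3, 4) (insufficient R3)
Had the request been granted, proc-F and proc-A could never finish.


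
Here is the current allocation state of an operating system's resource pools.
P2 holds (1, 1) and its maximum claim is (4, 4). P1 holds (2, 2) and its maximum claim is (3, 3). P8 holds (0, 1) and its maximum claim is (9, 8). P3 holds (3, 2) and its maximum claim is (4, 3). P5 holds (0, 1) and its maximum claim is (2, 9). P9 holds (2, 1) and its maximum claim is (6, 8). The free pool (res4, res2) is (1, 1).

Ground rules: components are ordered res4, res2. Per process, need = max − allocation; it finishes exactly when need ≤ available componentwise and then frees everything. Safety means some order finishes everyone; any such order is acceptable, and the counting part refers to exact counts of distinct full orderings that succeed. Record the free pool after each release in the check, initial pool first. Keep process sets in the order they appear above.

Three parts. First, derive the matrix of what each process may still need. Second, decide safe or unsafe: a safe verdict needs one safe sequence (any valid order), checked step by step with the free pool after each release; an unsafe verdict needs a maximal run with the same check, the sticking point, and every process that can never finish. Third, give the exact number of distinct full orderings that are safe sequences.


(1) Remaining need (order res4, res2):
  P2: (3, 3)
  P1: (1, 1)
  P8: (9, 7)
  P3: (1, 1)
  P5: (2, 8)
  P9: (4, 7)
(2) The state is UNSAFE.
Key observation: the pool after P3, P2, P1 is (7, 6); every surviving request exceeds it in res2, so progress ends there.
The run P3, P2, P1 cannot be extended any further. Step-by-step check:
  pool = (1, 1)
  P3 needs (1, 1) <= (1, 1) -> finishes; pool += (3, 2) = (4, 3)
  P2 needs (3, 3) <= (4, 3) -> finishes; pool += (1, 1) = (5, 4)
  P1 needs (1, 1) <= (5, 4) -> finishes; pool += (2, 2) = (7, 6)
  P8 still needs (9, 7) but only (7, 6) is free — short on res4 and res2
  P5 still needs (2, 8) but only (7, 6) is free — short on res2
  P9 still needs (4, 7) but only (7, 6) is free — short on res2
Permanently blocked: P8, P5 and P9.
(3) The exact count: 0 of the possible complete orderings are safe sequences.


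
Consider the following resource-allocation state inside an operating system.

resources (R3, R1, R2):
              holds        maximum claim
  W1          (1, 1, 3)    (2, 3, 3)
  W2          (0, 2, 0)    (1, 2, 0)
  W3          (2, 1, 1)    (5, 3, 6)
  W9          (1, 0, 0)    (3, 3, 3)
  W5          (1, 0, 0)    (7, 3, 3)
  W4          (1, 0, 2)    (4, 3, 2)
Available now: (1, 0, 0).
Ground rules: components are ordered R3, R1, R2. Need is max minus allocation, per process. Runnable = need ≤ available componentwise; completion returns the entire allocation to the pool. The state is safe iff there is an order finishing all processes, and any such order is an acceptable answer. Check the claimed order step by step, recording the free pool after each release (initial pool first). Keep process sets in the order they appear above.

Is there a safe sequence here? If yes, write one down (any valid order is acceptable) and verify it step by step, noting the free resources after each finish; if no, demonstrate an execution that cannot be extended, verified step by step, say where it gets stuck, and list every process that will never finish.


The state is SAFE; one workable sequence: W2, W1, W9, W4, W3, W5.
Key observation: at W2 the run first touches a limit — (1, 0, 0) against (1, 0, 0), exact on a resource it actually requests.
Step-by-step check:
  pool = (1, 0, 0)
  W2: need (1, 0, 0) fits (1, 0, 0); releases (0, 2, 0), pool now (1, 2, 0)
  W1: need (1, 2, 0) fits (1, 2, 0); releases (1, 1, 3), pool now (2, 3, 3)
  W9: need (2, 3, 3) fits (2, 3, 3); releases (1, 0, 0), pool now (3, 3, 3)
  W4: need (3, 3, 0) fits (3, 3, 3); releases (1, 0, 2), pool now (4, 3, 5)
  W3: need (3, 2, 5) fits (4, 3, 5); releases (2, 1, 1), pool now (6, 4, 6)
  W5: need (6, 3, 3) fits (6, 4, 6); releases (1, 0, 0), pool now (7, 4, 6)


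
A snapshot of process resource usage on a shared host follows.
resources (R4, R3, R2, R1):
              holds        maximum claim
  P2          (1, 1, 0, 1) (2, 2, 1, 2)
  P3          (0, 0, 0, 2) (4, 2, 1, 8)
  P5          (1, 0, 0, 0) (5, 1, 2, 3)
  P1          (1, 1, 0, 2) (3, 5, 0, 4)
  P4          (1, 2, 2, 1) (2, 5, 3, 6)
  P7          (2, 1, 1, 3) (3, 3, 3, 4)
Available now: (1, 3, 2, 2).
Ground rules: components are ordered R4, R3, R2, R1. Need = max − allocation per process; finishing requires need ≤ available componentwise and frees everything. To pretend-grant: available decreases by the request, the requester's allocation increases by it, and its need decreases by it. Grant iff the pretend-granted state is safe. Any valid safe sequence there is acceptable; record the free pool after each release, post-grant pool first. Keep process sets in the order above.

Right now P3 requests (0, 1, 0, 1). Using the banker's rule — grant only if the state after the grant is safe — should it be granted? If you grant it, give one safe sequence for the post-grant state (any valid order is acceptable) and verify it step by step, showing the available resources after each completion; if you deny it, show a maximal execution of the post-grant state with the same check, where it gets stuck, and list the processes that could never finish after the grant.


GRANT. The post-grant state is safe; one safe sequence: P2, P7, P3, P4, P5, P1.
Key observation: (1, 2, 2, 1) free after granting still covers P2 first, and each release covers the next.
Step-by-step check of the post-grant state:
  pool = (1, 2, 2, 1)
  run P2 (needs (1, 1, 1, 1), free (1, 2, 2, 1)); after release of (1, 1, 0, 1) the pool is (2, 3, 2, 2)
  run P7 (needs (1, 2, 2, 1), free (2, 3, 2, 2)); after release of (2, 1, 1, 3) the pool is (4, 4, 3, 5)
  run P3 (needs (4, 1, 1, 5), free (4, 4, 3, 5)); after release of (0, 1, 0, 3) the pool is (4, 5, 3, 8)
  run P4 (needs (1, 3, 1, 5), free (4, 5, 3, 8)); after release of (1, 2, 2, 1) the pool is (5, 7, 5, 9)
  run P5 (needs (4, 1, 2, 3), free (5, 7, 5, 9)); after release of (1, 0, 0, 0) the pool is (6, 7, 5, 9)
  run P1 (needs (2, 4, 0, 2), free (6, 7, 5, 9)); after release of (1, 1, 0, 2) the pool is (7, 8, 5, 11)


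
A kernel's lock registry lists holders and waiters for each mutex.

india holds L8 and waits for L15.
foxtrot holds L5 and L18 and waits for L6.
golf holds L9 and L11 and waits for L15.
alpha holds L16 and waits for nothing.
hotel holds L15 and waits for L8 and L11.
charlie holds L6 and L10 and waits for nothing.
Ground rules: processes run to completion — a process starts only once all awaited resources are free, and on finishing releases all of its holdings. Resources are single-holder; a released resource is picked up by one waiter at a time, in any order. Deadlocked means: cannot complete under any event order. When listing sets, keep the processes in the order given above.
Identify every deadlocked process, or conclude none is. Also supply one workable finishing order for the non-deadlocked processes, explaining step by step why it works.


Deadlocked set: india, golf and hotel.
Key observation: along india -> hotel -> india, each member waits on what the next one holds — a deadlock; golf is caught in further circular waits.
A valid finishing order for the others: charlie, foxtrot, alpha.
Verifying each step:
  run charlie (it waits on nothing); releases L6 and L10
  run foxtrot (all its waits — L6 — are resolved); releases L5 and L18
  run alpha (it waits on nothing); releases L16


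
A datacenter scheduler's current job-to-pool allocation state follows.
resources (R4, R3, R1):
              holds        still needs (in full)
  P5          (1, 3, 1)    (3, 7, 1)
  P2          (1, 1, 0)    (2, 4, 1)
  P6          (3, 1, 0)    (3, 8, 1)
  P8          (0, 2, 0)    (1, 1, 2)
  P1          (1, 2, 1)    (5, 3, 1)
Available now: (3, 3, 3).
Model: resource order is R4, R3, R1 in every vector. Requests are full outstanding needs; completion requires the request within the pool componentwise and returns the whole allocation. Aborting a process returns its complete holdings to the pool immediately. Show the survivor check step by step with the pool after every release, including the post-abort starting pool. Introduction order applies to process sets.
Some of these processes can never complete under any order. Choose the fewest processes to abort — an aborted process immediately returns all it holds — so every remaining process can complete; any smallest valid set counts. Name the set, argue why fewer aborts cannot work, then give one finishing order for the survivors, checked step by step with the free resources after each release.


Minimum abort set: P1.
Key observation: P6 could never have finished before the abort; with (1, 2, 1) returned by P1, it fits at step 3.
Minimality: the empty abort set fails — the state is deadlocked as it stands.
One survivor order: P8, P2, P6, P5. Check, step by step (post-abort pool first):
  pool = (4, 5, 4)
  P8: need (1, 1, 2) fits (4, 5, 4); releases (0, 2, 0), pool now (4, 7, 4)
  P2: need (2, 4, 1) fits (4, 7, 4); releases (1, 1, 0), pool now (5, 8, 4)
  P6: need (3, 8, 1) fits (5, 8, 4); releases (3, 1, 0), pool now (8, 9, 4)
  P5: need (3, 7, 1) fits (8, 9, 4); releases (1, 3, 1), pool now (9, 12, 5)


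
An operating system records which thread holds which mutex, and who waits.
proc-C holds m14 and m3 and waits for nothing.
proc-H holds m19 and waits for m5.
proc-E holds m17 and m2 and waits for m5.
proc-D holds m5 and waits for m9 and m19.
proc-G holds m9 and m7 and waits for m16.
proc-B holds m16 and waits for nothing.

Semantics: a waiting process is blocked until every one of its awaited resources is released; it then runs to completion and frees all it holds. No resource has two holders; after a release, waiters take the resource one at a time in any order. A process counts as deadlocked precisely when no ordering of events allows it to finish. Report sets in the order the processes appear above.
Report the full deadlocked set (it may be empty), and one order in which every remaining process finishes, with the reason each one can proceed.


Deadlocked: proc-H, proc-E and proc-D.
Key observation: the cycle proc-H -> proc-D -> proc-H can never break — each member waits on the next; proc-E waits into the deadlock from upstream.
The rest can finish in the order proc-B, proc-G, proc-C.
Step-by-step check:
  proc-B waits on nothing -> runs at once and releases m16
  proc-G waits on m16 — all released -> runs and releases m9 and m7
  proc-C waits on nothing -> runs at once and releases m14 and m3


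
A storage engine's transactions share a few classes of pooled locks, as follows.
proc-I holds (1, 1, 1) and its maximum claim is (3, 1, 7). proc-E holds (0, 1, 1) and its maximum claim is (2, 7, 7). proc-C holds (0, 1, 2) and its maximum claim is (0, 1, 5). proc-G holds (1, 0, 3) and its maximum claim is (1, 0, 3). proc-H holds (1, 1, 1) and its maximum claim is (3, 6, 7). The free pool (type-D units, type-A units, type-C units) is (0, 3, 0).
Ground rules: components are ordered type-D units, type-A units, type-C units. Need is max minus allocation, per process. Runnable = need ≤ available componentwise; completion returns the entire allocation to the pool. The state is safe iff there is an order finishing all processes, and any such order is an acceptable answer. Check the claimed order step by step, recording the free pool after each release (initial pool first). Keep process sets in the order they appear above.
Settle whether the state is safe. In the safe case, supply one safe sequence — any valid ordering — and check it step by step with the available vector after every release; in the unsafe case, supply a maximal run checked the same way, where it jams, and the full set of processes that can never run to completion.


UNSAFE — no complete ordering exists.
Key observation: even finishing proc-G, proc-C leaves just (1, 4, 5) free — too little type-D units for any of the remaining processes.
Going as far as possible: proc-G, proc-C; after that, nothing fits. Verifying each step:
  pool = (0, 3, 0)
  run proc-G (needs (0, 0, 0), free (0, 3, 0)); after release of (1, 0, 3) the pool is (1, 3, 3)
  run proc-C (needs (0, 0, 3), free (1, 3, 3)); after release of (0, 1, 2) the pool is (1, 4, 5)
  proc-I cannot run: need (2, 0, 6) vs free (1, 4, 5) (insufficient type-D units and type-C units)
  proc-E cannot run: need (2, 6, 6) vs free (1, 4, 5) (insufficient type-D units, type-A units and type-C units)
  proc-H cannot run: need (2, 5, 6) vs free (1, 4, 5) (insufficient type-D units, type-A units and type-C units)
Permanently blocked: proc-I, proc-E and proc-H.


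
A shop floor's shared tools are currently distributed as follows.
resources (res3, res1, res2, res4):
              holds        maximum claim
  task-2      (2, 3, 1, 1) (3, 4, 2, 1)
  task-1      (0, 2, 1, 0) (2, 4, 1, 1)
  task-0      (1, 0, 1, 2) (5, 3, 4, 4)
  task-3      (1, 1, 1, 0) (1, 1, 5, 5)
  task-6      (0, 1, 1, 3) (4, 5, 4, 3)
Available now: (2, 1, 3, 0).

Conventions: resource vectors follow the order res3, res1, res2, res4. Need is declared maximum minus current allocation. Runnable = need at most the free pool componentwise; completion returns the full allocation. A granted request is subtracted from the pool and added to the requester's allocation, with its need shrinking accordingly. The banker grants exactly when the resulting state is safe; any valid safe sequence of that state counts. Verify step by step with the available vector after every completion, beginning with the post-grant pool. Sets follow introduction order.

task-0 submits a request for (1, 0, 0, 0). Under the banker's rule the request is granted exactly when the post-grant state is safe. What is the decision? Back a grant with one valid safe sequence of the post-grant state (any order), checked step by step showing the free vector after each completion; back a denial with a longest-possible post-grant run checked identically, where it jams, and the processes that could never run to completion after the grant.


DENY. Granting would leave the state unsafe.
Key observation: after task-2, task-1 the pool peaks at (3, 6, 5, 1), and each blocked process is short somewhere: task-0 on res4; task-3 on res4; task-6 on res3.
On the post-grant state, task-2, task-1 is a maximal run — nothing extends it. Check, step by step:
  pool = (1, 1, 3, 0)
  run task-2 (needs (1, 1, 1, 0), free (1, 1, 3, 0)); after release of (2, 3, 1, 1) the pool is (3, 4, 4, 1)
  run task-1 (needs (2, 2, 0, 1), free (3, 4, 4, 1)); after release of (0, 2, 1, 0) the pool is (3, 6, 5, 1)
  blocked: task-0 wants (3, 3, 3, 2), pool (3, 6, 5, 1) — not enough res4
  blocked: task-3 wants (0, 0, 4, 5), pool (3, 6, 5, 1) — not enough res4
  blocked: task-6 wants (4, 4, 3, 0), pool (3, 6, 5, 1) — not enough res3
Processes that could never finish after the grant: task-0, task-3 and task-6.


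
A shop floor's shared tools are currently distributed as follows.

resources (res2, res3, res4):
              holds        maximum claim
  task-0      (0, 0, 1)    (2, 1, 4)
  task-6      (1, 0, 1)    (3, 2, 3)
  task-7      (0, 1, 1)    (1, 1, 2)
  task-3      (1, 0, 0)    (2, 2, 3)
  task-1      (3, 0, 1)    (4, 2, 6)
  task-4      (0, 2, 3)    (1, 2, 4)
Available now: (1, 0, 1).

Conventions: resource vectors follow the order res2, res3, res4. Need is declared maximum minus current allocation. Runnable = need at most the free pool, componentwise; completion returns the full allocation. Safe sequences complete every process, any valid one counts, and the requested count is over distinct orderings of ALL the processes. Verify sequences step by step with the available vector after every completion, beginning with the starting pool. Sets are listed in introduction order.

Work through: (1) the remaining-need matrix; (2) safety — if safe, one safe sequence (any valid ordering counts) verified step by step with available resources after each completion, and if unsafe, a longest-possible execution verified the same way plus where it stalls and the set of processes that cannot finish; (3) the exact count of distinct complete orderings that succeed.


(1) Need matrix, components ordered res2, res3, res4:
  task-0: (2, 1, 3)
  task-6: (2, 2, 2)
  task-7: (1, 0, 1)
  task-3: (1, 2, 3)
  task-1: (1, 2, 5)
  task-4: (1, 0, 1)
(2) SAFE. One safe sequence: task-4, task-7, task-1, task-3, task-0, task-6.
Key observation: reading the order forward, task-4 is the first process whose need (1, 0, 1) meets the free pool (1, 0, 1) exactly on a resource it requests.
Walking it through:
  pool = (1, 0, 1)
  run task-4 (needs (1, 0, 1), free (1, 0, 1)); after release of (0, 2, 3) the pool is (1, 2, 4)
  run task-7 (needs (1, 0, 1), free (1, 2, 4)); after release of (0, 1, 1) the pool is (1, 3, 5)
  run task-1 (needs (1, 2, 5), free (1, 3, 5)); after release of (3, 0, 1) the pool is (4, 3, 6)
  run task-3 (needs (1, 2, 3), free (4, 3, 6)); after release of (1, 0, 0) the pool is (5, 3, 6)
  run task-0 (needs (2, 1, 3), free (5, 3, 6)); after release of (0, 0, 1) the pool is (5, 3, 7)
  run task-6 (needs (2, 2, 2), free (5, 3, 7)); after release of (1, 0, 1) the pool is (6, 3, 8)
(3) Precisely 42 of the possible complete orderings are safe sequences.


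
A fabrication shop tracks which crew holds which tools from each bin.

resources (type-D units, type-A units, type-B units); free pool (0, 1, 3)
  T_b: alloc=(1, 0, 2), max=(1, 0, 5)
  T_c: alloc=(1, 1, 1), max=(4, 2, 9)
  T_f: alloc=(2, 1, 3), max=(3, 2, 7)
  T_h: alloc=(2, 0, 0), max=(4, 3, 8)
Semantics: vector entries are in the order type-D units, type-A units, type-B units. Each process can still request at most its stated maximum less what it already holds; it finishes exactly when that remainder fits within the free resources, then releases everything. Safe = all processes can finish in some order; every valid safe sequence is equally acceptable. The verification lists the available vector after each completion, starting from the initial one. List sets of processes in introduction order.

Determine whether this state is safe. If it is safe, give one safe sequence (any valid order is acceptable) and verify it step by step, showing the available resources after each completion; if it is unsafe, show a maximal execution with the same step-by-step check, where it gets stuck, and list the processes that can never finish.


The state is SAFE; one workable sequence: T_b, T_f, T_c, T_h.
Key observation: the order's first zero-slack moment is T_b ((0, 0, 3) needed, (0, 1, 3) free — a requested resource with nothing to spare).
Verifying each step:
  pool = (0, 1, 3)
  T_b needs (0, 0, 3) <= (0, 1, 3) -> finishes; pool += (1, 0, 2) = (1, 1, 5)
  T_f needs (1, 1, 4) <= (1, 1, 5) -> finishes; pool += (2, 1, 3) = (3, 2, 8)
  T_c needs (3, 1, 8) <= (3, 2, 8) -> finishes; pool += (1, 1, 1) = (4, 3, 9)
  T_h needs (2, 3, 8) <= (4, 3, 9) -> finishes; pool += (2, 0, 0) = (6, 3, 9)


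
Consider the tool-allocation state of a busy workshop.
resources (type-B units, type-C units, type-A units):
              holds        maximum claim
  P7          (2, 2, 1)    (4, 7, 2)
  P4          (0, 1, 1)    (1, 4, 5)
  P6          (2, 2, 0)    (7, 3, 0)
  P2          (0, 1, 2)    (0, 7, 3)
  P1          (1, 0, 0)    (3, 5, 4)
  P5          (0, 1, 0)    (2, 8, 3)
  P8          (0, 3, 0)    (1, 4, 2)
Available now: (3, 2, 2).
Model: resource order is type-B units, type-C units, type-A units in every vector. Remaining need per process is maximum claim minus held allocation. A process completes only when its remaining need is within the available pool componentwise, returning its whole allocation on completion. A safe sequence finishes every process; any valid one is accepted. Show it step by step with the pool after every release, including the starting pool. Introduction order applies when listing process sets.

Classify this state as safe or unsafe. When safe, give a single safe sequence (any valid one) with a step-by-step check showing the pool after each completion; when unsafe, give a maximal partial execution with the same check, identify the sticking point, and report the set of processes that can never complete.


SAFE — a valid safe sequence is P8, P7, P5, P6, P2, P4, P1.
Key observation: the first exact fit in this order is P8 — it needs (1, 1, 2) with (3, 2, 2) free, meeting a requested resource to the last unit.
Walking it through:
  pool = (3, 2, 2)
  run P8 (needs (1, 1, 2), free (3, 2, 2)); after release of (0, 3, 0) the pool is (3, 5, 2)
  run P7 (needs (2, 5, 1), free (3, 5, 2)); after release of (2, 2, 1) the pool is (5, 7, 3)
  run P5 (needs (2, 7, 3), free (5, 7, 3)); after release of (0, 1, 0) the pool is (5, 8, 3)
  run P6 (needs (5, 1, 0), free (5, 8, 3)); after release of (2, 2, 0) the pool is (7, 10, 3)
  run P2 (needs (0, 6, 1), free (7, 10, 3)); after release of (0, 1, 2) the pool is (7, 11, 5)
  run P4 (needs (1, 3, 4), free (7, 11, 5)); after release of (0, 1, 1) the pool is (7, 12, 6)
  run P1 (needs (2, 5, 4), free (7, 12, 6)); after release of (1, 0, 0) the pool is (8, 12, 6)


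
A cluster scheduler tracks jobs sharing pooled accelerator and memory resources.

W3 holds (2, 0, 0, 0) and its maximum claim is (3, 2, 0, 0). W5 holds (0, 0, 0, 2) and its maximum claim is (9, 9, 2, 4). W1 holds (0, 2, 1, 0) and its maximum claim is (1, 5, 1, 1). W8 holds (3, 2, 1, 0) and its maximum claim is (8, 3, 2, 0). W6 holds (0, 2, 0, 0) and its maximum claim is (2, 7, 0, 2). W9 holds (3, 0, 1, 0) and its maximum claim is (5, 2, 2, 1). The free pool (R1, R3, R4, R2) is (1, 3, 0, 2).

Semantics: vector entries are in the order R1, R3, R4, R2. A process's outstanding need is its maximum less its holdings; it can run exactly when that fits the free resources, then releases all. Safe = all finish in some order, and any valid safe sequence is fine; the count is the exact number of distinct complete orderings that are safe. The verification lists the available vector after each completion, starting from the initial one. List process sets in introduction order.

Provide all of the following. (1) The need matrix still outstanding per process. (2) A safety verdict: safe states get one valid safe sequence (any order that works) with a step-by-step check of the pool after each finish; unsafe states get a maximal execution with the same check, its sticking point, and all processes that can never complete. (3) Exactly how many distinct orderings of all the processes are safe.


(1) Outstanding need per process (order R1, R3, R4, R2):
  W3: (1, 2, 0, 0)
  W5: (9, 9, 2, 2)
  W1: (1, 3, 0, 1)
  W8: (5, 1, 1, 0)
  W6: (2, 5, 0, 2)
  W9: (2, 2, 1, 1)
(2) SAFE — a valid safe sequence is W3, W1, W9, W8, W6, W5.
Key observation: W3 marks the first exact bind of the order: its need (1, 2, 0, 0) fits the free (1, 3, 0, 2) with zero slack on a requested resource.
Walking it through:
  pool = (1, 3, 0, 2)
  run W3 (needs (1, 2, 0, 0), free (1, 3, 0, 2)); after release of (2, 0, 0, 0) the pool is (3, 3, 0, 2)
  run W1 (needs (1, 3, 0, 1), free (3, 3, 0, 2)); after release of (0, 2, 1, 0) the pool is (3, 5, 1, 2)
  run W9 (needs (2, 2, 1, 1), free (3, 5, 1, 2)); after release of (3, 0, 1, 0) the pool is (6, 5, 2, 2)
  run W8 (needs (5, 1, 1, 0), free (6, 5, 2, 2)); after release of (3, 2, 1, 0) the pool is (9, 7, 3, 2)
  run W6 (needs (2, 5, 0, 2), free (9, 7, 3, 2)); after release of (0, 2, 0, 0) the pool is (9, 9, 3, 2)
  run W5 (needs (9, 9, 2, 2), free (9, 9, 3, 2)); after release of (0, 0, 0, 2) the pool is (9, 9, 3, 4)
(3) Precisely 6 of the possible complete orderings are safe sequences.


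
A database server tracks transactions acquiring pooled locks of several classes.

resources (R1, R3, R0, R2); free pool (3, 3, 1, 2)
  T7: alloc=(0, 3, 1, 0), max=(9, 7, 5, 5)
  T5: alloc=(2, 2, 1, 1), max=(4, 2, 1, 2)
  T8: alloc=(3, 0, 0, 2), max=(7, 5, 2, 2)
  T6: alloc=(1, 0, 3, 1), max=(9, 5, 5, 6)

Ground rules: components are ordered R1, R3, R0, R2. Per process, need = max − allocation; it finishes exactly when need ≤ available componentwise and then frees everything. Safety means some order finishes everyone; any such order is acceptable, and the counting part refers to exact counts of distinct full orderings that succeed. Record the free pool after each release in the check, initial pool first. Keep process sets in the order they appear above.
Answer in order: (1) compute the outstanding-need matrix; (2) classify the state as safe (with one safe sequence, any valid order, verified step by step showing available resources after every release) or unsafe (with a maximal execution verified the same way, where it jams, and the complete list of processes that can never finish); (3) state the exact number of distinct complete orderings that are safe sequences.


(1) Need matrix, components ordered R1, R3, R0, R2:
  T7: (9, 4, 4, 5)
  T5: (2, 0, 0, 1)
  T8: (4, 5, 2, 0)
  T6: (8, 5, 2, 5)
(2) SAFE. One safe sequence: T5, T8, T6, T7.
Key observation: T8 marks the first exact bind of the order: its need (4, 5, 2, 0) fits the free (5, 5, 2, 3) with zero slack on a requested resource.
Step-by-step check:
  pool = (3, 3, 1, 2)
  run T5 (needs (2, 0, 0, 1), free (3, 3, 1, 2)); after release of (2, 2, 1, 1) the pool is (5, 5, 2, 3)
  run T8 (needs (4, 5, 2, 0), free (5, 5, 2, 3)); after release of (3, 0, 0, 2) the pool is (8, 5, 2, 5)
  run T6 (needs (8, 5, 2, 5), free (8, 5, 2, 5)); after release of (1, 0, 3, 1) the pool is (9, 5, 5, 6)
  run T7 (needs (9, 4, 4, 5), free (9, 5, 5, 6)); after release of (0, 3, 1, 0) the pool is (9, 8, 6, 6)
(3) Exactly 1 of the possible complete orderings is a safe sequence.


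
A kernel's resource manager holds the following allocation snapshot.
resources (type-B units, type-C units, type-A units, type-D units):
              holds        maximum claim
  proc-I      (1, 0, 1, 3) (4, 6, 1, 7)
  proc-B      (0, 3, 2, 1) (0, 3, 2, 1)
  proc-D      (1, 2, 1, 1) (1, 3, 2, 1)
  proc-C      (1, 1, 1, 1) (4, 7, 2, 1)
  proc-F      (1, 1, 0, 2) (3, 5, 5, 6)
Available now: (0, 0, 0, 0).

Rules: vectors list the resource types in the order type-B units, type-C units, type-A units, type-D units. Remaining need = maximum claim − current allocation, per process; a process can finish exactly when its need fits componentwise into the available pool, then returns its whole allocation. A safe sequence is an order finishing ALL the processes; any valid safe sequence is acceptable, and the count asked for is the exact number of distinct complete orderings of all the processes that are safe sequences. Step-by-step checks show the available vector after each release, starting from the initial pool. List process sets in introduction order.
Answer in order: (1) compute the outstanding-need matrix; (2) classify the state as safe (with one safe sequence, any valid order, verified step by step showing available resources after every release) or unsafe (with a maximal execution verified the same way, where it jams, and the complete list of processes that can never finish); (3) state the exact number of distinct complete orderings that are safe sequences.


(1) Remaining need (order type-B units, type-C units, type-A units, type-D units):
  proc-I: (3, 6, 0, 4)
  proc-B: (0, 0, 0, 0)
  proc-D: (0, 1, 1, 0)
  proc-C: (3, 6, 1, 0)
  proc-F: (2, 4, 5, 4)
(2) UNSAFE.
Key observation: proc-B, proc-D can finish, but then (1, 5, 3, 2) is all there is, and the blocked group's type-B units demands exceed it.
Going as far as possible: proc-B, proc-D; after that, nothing fits. Walking it through:
  pool = (0, 0, 0, 0)
  proc-B needs (0, 0, 0, 0) <= (0, 0, 0, 0) -> finishes; pool += (0, 3, 2, 1) = (0, 3, 2, 1)
  proc-D needs (0, 1, 1, 0) <= (0, 3, 2, 1) -> finishes; pool += (1, 2, 1, 1) = (1, 5, 3, 2)
  proc-I still needs (3, 6, 0, 4) but only (1, 5, 3, 2) is free — short on type-B units, type-C units and type-D units
  proc-C still needs (3, 6, 1, 0) but only (1, 5, 3, 2) is free — short on type-B units and type-C units
  proc-F still needs (2, 4, 5, 4) but only (1, 5, 3, 2) is free — short on type-B units, type-A units and type-D units
Processes that can never finish: proc-I, proc-C and proc-F.
(3) The exact count: 0 of the possible complete orderings are safe sequences.


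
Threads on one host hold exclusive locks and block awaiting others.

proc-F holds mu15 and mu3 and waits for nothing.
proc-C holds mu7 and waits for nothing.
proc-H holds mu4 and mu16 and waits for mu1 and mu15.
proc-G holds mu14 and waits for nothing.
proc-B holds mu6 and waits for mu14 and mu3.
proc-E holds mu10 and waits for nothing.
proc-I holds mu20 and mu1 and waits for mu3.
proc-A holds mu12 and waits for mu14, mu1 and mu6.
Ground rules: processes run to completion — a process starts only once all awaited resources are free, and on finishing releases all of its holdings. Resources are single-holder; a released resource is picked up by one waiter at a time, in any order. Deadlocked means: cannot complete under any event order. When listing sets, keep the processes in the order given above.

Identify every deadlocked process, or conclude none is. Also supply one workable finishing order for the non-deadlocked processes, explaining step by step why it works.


Nothing here is deadlocked.
Key observation: no waiting chain loops back on itself — every chain ends at a process that waits on nothing, so everyone eventually runs.
One completion order for the rest: proc-F, proc-E, proc-G, proc-I, proc-B, proc-C, proc-H, proc-A.
Check, step by step:
  run proc-F (it waits on nothing); releases mu15 and mu3
  run proc-E (it waits on nothing); releases mu10
  run proc-G (it waits on nothing); releases mu14
  proc-I: everything it awaited (mu3) is free; runs, freeing mu20 and mu1
  proc-B: everything it awaited (mu14 and mu3) is free; runs, freeing mu6
  run proc-C (it waits on nothing); releases mu7
  proc-H: everything it awaited (mu1 and mu15) is free; runs, freeing mu4 and mu16
  proc-A: everything it awaited (mu14, mu1 and mu6) is free; runs, freeing mu12
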